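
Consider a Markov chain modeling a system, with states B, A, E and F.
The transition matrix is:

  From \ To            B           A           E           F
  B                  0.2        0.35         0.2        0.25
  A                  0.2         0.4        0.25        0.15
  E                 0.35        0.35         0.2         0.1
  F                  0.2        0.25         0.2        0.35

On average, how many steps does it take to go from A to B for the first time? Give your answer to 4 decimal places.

4.2648

Let t(s) be the expected number of steps to first reach B from state s, with t(B) = 0. Conditioning on the first step:
t(A) = 1 + 0.4·t(A) + 0.25·t(E) + 0.15·t(F)
t(E) = 1 + 0.35·t(A) + 0.2·t(E) + 0.1·t(F)
t(F) = 1 + 0.25·t(A) + 0.2·t(E) + 0.35·t(F)
Solving: t(A) = 4.2648, t(E) = 3.6537, t(F) = 4.3030.
Expected steps from A to B: 4.2648.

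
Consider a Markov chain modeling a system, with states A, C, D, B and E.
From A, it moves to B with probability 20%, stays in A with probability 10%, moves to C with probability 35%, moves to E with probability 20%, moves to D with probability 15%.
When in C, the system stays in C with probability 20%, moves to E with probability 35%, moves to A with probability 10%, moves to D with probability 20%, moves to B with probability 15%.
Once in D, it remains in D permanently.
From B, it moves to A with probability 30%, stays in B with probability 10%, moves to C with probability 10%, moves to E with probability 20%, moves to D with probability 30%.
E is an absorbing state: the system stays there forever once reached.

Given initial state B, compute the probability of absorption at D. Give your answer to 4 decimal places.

Let h(s) be the probability of absorption at D starting from transient state s. Then h(D) = 1 and h(E) = 0. By first-step analysis:
h(A) = 0.1·h(A) + 0.35·h(C) + 0.15·1 + 0.2·h(B) + 0.2·0
h(C) = 0.1·h(A) + 0.2·h(C) + 0.2·1 + 0.15·h(B) + 0.35·0
h(B) = 0.3·h(A) + 0.1·h(C) + 0.3·1 + 0.1·h(B) + 0.2·0
Solving: h(A) = 0.4402, h(C) = 0.4034, h(B) = 0.5249.
Starting from B, the probability is 0.5249.

0.5249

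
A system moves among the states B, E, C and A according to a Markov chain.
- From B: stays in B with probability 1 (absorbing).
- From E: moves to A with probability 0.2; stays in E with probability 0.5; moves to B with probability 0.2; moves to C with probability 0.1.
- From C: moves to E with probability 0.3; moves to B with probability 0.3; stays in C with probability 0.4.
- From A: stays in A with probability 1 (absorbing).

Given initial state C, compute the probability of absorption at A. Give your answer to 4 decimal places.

0.2222

Let h(s) be the probability of absorption at A starting from transient state s. Then h(A) = 1 and h(B) = 0. By first-step analysis:
h(E) = 0.2·0 + 0.5·h(E) + 0.1·h(C) + 0.2·1
h(C) = 0.3·0 + 0.3·h(E) + 0.4·h(C)
Solving: h(E) = 0.4444, h(C) = 0.2222.
Starting from C, the probability is 0.2222.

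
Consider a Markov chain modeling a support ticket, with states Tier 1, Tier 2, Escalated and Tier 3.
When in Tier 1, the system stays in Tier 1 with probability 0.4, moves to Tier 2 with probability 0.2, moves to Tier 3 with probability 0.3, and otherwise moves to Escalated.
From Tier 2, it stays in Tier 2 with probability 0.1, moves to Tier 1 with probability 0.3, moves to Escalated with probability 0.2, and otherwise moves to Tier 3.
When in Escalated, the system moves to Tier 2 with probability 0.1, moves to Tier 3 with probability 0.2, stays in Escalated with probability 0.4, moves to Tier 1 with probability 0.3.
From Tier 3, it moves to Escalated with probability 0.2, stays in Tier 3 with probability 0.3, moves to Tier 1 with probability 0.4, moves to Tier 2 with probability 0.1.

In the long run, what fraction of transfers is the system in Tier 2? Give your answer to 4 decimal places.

Let the stationary distribution be π with π = πP and π_1 + π_2 + π_3 + π_4 = 1.
π_1 = 0.4·π_1 + 0.3·π_2 + 0.3·π_3 + 0.4·π_4
π_2 = 0.2·π_1 + 0.1·π_2 + 0.1·π_3 + 0.1·π_4
π_3 = 0.1·π_1 + 0.2·π_2 + 0.4·π_3 + 0.2·π_4
Solving with the normalization constraint gives π = (0.3659, 0.1366, 0.2043, 0.2932).
So the stationary probability of Tier 2 is 0.1366.

0.1366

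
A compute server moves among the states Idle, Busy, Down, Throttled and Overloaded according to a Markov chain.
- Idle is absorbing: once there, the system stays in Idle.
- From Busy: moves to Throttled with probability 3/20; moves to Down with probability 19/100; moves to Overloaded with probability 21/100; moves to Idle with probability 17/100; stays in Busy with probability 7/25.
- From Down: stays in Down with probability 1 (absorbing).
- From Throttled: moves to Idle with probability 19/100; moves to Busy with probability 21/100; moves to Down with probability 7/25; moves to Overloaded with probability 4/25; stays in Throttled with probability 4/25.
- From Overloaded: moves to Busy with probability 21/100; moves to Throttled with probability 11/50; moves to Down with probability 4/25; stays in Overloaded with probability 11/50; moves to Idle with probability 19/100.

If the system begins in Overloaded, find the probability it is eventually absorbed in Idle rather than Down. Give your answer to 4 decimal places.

Let h(s) be the probability of absorption at Idle starting from transient state s. Then h(Idle) = 1 and h(Down) = 0. By first-step analysis:
h(Busy) = 0.17·1 + 0.28·h(Busy) + 0.19·0 + 0.15·h(Throttled) + 0.21·h(Overloaded)
h(Throttled) = 0.19·1 + 0.21·h(Busy) + 0.28·0 + 0.16·h(Throttled) + 0.16·h(Overloaded)
h(Overloaded) = 0.19·1 + 0.21·h(Busy) + 0.16·0 + 0.22·h(Throttled) + 0.22·h(Overloaded)
Solving: h(Busy) = 0.4715, h(Throttled) = 0.4382, h(Overloaded) = 0.4941.
Starting from Overloaded, the probability is 0.4941.

0.4941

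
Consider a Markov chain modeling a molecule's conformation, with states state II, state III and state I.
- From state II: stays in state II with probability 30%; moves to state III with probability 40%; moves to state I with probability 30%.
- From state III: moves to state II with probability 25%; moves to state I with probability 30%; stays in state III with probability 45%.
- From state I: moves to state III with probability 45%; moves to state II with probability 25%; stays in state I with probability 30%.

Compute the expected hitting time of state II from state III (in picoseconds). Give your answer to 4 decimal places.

Let t(s) be the expected number of picoseconds to first reach state II from state s, with t(state II) = 0. Conditioning on the first picosecond:
t(state III) = 1 + 0.45·t(state III) + 0.3·t(state I)
t(state I) = 1 + 0.45·t(state III) + 0.3·t(state I)
Solving: t(state III) = 4.0000, t(state I) = 4.0000.
Expected picoseconds from state III to state II: 4.0000.

4.0000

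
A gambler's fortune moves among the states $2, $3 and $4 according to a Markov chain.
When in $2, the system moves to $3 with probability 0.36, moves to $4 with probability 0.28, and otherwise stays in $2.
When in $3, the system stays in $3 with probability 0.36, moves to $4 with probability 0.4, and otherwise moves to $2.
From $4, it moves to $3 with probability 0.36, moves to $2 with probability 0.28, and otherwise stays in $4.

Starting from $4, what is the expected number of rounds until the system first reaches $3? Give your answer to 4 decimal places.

2.7778

Let t(s) be the expected number of rounds to first reach $3 from state s, with t($3) = 0. Conditioning on the first round:
t($2) = 1 + 0.36·t($2) + 0.28·t($4)
t($4) = 1 + 0.28·t($2) + 0.36·t($4)
Solving: t($2) = 2.7778, t($4) = 2.7778.
Expected rounds from $4 to $3: 2.7778.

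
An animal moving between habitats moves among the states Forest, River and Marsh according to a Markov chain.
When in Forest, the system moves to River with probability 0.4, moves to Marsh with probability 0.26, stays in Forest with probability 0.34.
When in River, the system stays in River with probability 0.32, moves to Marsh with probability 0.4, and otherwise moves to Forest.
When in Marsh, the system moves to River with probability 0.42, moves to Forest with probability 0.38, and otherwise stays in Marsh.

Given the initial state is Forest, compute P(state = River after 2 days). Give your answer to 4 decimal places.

Sum over the intermediate state after 1 day:
P = P(Forest→Forest)·P(Forest→River) + P(Forest→River)·P(River→River) + P(Forest→Marsh)·P(Marsh→River)
  = 0.34×0.4 + 0.4×0.32 + 0.26×0.42
  = 0.1360 + 0.1280 + 0.1092 = 0.3732

0.3732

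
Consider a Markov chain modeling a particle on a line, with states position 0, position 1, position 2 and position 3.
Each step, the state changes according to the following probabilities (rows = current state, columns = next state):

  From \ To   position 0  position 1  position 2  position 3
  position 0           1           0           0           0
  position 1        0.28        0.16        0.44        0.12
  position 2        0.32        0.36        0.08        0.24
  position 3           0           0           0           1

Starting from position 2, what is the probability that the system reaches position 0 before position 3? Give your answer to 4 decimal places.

0.6016

Let h(s) be the probability of absorption at position 0 starting from transient state s. Then h(position 0) = 1 and h(position 3) = 0. By first-step analysis:
h(position 1) = 0.28·1 + 0.16·h(position 1) + 0.44·h(position 2) + 0.12·0
h(position 2) = 0.32·1 + 0.36·h(position 1) + 0.08·h(position 2) + 0.24·0
Solving: h(position 1) = 0.6484, h(position 2) = 0.6016.
Starting from position 2, the probability is 0.6016.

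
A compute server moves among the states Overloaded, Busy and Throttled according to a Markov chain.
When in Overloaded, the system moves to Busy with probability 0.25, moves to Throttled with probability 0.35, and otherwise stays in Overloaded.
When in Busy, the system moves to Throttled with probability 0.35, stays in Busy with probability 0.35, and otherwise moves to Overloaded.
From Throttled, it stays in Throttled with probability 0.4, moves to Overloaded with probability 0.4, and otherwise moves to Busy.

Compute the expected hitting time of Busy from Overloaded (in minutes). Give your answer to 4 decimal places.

4.3182

Let t(s) be the expected number of minutes to first reach Busy from state s, with t(Busy) = 0. Conditioning on the first minute:
t(Overloaded) = 1 + 0.4·t(Overloaded) + 0.35·t(Throttled)
t(Throttled) = 1 + 0.4·t(Overloaded) + 0.4·t(Throttled)
Solving: t(Overloaded) = 4.3182, t(Throttled) = 4.5455.
Expected minutes from Overloaded to Busy: 4.3182.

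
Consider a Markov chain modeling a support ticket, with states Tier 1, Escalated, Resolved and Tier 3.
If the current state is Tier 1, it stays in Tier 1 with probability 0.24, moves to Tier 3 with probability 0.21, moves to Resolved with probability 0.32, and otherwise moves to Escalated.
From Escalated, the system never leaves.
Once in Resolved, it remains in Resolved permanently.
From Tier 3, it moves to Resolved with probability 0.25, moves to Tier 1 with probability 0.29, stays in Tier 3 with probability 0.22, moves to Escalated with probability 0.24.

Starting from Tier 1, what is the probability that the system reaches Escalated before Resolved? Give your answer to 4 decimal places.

Let h(s) be the probability of absorption at Escalated starting from transient state s. Then h(Escalated) = 1 and h(Resolved) = 0. By first-step analysis:
h(Tier 1) = 0.24·h(Tier 1) + 0.23·1 + 0.32·0 + 0.21·h(Tier 3)
h(Tier 3) = 0.29·h(Tier 1) + 0.24·1 + 0.25·0 + 0.22·h(Tier 3)
Solving: h(Tier 1) = 0.4320, h(Tier 3) = 0.4683.
Starting from Tier 1, the probability is 0.4320.

0.4320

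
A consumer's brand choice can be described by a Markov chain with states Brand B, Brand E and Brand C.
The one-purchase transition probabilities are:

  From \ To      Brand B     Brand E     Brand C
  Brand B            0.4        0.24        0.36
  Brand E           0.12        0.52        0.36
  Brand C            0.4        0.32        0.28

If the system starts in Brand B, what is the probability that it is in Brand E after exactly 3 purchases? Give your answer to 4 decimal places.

Propagate the distribution vector 3 purchases from Brand B.
After 0 purchases: (1.0000, 0.0000, 0.0000)
After 1 purchase: (0.4000, 0.2400, 0.3600)
After 2 purchases: (0.3328, 0.3360, 0.3312)
After 3 purchases: (0.3059, 0.3606, 0.3335)
P(in Brand E after 3 purchases) = 0.3606

0.3606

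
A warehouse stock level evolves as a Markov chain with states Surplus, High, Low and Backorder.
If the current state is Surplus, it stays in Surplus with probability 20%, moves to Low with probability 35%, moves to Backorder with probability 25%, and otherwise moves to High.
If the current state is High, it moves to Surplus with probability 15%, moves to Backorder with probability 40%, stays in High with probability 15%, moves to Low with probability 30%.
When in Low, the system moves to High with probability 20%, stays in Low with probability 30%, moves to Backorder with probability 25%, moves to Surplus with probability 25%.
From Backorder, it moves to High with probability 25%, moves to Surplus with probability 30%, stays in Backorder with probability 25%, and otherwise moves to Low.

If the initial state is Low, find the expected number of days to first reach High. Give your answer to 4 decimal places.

Let t(s) be the expected number of days to first reach High from state s, with t(High) = 0. Conditioning on the first day:
t(Surplus) = 1 + 0.2·t(Surplus) + 0.35·t(Low) + 0.25·t(Backorder)
t(Low) = 1 + 0.25·t(Surplus) + 0.3·t(Low) + 0.25·t(Backorder)
t(Backorder) = 1 + 0.3·t(Surplus) + 0.2·t(Low) + 0.25·t(Backorder)
Solving: t(Surplus) = 4.7059, t(Low) = 4.7059, t(Backorder) = 4.4706.
Expected days from Low to High: 4.7059.

4.7059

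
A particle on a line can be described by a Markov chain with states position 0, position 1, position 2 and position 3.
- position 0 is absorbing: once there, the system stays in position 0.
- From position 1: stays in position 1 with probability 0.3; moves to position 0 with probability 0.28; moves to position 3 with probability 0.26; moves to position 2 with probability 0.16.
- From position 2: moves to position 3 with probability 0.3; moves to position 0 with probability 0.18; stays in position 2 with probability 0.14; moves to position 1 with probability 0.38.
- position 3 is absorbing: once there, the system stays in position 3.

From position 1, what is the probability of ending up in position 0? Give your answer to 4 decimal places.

Let h(s) be the probability of absorption at position 0 starting from transient state s. Then h(position 0) = 1 and h(position 3) = 0. By first-step analysis:
h(position 1) = 0.28·1 + 0.3·h(position 1) + 0.16·h(position 2) + 0.26·0
h(position 2) = 0.18·1 + 0.38·h(position 1) + 0.14·h(position 2) + 0.3·0
Solving: h(position 1) = 0.4982, h(position 2) = 0.4294.
Starting from position 1, the probability is 0.4982.

0.4982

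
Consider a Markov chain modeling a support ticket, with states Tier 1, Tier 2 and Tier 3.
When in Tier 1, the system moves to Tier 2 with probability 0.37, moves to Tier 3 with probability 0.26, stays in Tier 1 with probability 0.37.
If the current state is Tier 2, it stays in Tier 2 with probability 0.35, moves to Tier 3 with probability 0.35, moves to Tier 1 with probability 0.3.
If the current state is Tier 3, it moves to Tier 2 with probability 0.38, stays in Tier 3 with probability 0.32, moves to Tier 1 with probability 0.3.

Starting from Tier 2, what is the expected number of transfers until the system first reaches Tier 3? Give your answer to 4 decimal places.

Let t(s) be the expected number of transfers to first reach Tier 3 from state s, with t(Tier 3) = 0. Conditioning on the first transfer:
t(Tier 1) = 1 + 0.37·t(Tier 1) + 0.37·t(Tier 2)
t(Tier 2) = 1 + 0.3·t(Tier 1) + 0.35·t(Tier 2)
Solving: t(Tier 1) = 3.4171, t(Tier 2) = 3.1156.
Expected transfers from Tier 2 to Tier 3: 3.1156.

3.1156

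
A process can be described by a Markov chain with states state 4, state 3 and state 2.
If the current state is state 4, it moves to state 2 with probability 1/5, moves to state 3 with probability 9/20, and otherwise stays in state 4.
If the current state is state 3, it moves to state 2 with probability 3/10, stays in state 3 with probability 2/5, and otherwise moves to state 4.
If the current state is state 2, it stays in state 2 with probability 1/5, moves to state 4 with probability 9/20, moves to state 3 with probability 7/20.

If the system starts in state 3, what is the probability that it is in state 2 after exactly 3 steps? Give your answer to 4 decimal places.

0.2400

Propagate the distribution vector 3 steps from state 3.
After 0 steps: (0.0000, 1.0000, 0.0000)
After 1 step: (0.3000, 0.4000, 0.3000)
After 2 steps: (0.3600, 0.4000, 0.2400)
After 3 steps: (0.3540, 0.4060, 0.2400)
P(in state 2 after 3 steps) = 0.2400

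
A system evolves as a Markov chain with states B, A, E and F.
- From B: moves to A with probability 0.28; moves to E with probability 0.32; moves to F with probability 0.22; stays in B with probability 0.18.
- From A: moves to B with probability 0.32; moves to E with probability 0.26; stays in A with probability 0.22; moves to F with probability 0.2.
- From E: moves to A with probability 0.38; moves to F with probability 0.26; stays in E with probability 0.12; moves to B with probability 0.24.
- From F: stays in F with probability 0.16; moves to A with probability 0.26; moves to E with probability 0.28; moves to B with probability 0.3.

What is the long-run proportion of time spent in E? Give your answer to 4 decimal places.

Let the stationary distribution be π with π = πP and π_1 + π_2 + π_3 + π_4 = 1.
π_1 = 0.18·π_1 + 0.32·π_2 + 0.24·π_3 + 0.3·π_4
π_2 = 0.28·π_1 + 0.22·π_2 + 0.38·π_3 + 0.26·π_4
π_3 = 0.32·π_1 + 0.26·π_2 + 0.12·π_3 + 0.28·π_4
Solving with the normalization constraint gives π = (0.2598, 0.2833, 0.2455, 0.2115).
So the stationary probability of E is 0.2455.

0.2455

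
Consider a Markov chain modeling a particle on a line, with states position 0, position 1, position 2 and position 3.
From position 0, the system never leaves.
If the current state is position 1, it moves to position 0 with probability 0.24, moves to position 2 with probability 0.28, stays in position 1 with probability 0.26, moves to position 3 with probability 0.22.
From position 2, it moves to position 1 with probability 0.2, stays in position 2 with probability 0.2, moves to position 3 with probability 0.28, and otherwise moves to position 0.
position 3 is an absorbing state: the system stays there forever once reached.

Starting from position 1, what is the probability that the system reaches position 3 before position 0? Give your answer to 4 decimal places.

Let h(s) be the probability of absorption at position 3 starting from transient state s. Then h(position 3) = 1 and h(position 0) = 0. By first-step analysis:
h(position 1) = 0.24·0 + 0.26·h(position 1) + 0.28·h(position 2) + 0.22·1
h(position 2) = 0.32·0 + 0.2·h(position 1) + 0.2·h(position 2) + 0.28·1
Solving: h(position 1) = 0.4746, h(position 2) = 0.4687.
Starting from position 1, the probability is 0.4746.

0.4746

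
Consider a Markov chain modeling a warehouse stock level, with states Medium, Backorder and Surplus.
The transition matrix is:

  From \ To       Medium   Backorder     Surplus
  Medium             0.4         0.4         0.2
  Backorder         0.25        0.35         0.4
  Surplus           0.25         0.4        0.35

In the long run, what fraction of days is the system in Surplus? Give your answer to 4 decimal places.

Let the stationary distribution be π with π = πP and π_1 + π_2 + π_3 = 1.
π_1 = 0.4·π_1 + 0.25·π_2 + 0.25·π_3
π_2 = 0.4·π_1 + 0.35·π_2 + 0.4·π_3
Solving with the normalization constraint gives π = (0.2941, 0.3810, 0.3249).
So the stationary probability of Surplus is 0.3249.

0.3249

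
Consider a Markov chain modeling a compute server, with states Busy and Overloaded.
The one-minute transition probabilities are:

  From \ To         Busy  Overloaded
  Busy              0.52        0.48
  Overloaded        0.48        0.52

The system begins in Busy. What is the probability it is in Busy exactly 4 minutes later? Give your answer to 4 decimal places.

Propagate the distribution vector 4 minutes from Busy.
After 0 minutes: (1.0000, 0.0000)
After 1 minute: (0.5200, 0.4800)
After 2 minutes: (0.5008, 0.4992)
After 3 minutes: (0.5000, 0.5000)
After 4 minutes: (0.5000, 0.5000)
P(in Busy after 4 minutes) = 0.5000

0.5000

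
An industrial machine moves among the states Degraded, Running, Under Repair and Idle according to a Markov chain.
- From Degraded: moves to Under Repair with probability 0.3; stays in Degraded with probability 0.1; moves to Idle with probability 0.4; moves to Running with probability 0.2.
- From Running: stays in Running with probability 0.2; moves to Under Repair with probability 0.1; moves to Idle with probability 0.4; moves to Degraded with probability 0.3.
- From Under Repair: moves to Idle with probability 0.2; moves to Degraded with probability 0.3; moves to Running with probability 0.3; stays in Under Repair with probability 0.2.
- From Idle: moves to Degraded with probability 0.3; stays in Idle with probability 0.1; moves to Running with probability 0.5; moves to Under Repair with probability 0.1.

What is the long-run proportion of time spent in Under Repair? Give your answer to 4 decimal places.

0.1667

Let the stationary distribution be π with π = πP and π_1 + π_2 + π_3 + π_4 = 1.
π_1 = 0.1·π_1 + 0.3·π_2 + 0.3·π_3 + 0.3·π_4
π_2 = 0.2·π_1 + 0.2·π_2 + 0.3·π_3 + 0.5·π_4
π_3 = 0.3·π_1 + 0.1·π_2 + 0.2·π_3 + 0.1·π_4
Solving with the normalization constraint gives π = (0.2500, 0.3013, 0.1667, 0.2821).
So the stationary probability of Under Repair is 0.1667.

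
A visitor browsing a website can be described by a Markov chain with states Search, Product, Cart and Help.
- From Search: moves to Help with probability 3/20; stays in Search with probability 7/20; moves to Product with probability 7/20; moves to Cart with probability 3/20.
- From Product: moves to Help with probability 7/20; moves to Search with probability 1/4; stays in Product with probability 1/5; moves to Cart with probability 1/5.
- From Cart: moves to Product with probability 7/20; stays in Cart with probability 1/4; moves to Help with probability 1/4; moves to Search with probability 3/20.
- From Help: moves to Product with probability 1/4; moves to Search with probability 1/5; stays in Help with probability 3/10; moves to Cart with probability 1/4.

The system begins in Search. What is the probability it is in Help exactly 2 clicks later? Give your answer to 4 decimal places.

Propagate the distribution vector 2 clicks from Search.
After 0 clicks: (1.0000, 0.0000, 0.0000, 0.0000)
After 1 click: (0.3500, 0.3500, 0.1500, 0.1500)
After 2 clicks: (0.2625, 0.2825, 0.1975, 0.2575)
P(in Help after 2 clicks) = 0.2575

0.2575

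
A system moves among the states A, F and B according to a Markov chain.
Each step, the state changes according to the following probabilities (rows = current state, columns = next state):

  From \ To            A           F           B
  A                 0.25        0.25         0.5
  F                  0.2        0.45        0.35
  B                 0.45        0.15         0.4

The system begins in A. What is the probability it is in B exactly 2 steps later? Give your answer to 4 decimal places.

Sum over the intermediate state after 1 step:
P = P(A→A)·P(A→B) + P(A→F)·P(F→B) + P(A→B)·P(B→B)
  = 0.25×0.5 + 0.25×0.35 + 0.5×0.4
  = 0.1250 + 0.0875 + 0.2000 = 0.4125

0.4125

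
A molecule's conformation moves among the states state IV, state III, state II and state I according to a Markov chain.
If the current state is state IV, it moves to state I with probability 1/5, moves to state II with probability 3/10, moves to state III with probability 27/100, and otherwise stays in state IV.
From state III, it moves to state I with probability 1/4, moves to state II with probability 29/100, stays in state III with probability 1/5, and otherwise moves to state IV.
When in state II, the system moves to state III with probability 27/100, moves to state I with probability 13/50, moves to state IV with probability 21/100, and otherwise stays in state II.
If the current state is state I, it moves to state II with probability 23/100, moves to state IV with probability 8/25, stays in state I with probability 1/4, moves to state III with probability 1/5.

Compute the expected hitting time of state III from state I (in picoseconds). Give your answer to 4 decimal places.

4.2249

Let t(s) be the expected number of picoseconds to first reach state III from state s, with t(state III) = 0. Conditioning on the first picosecond:
t(state IV) = 1 + 0.23·t(state IV) + 0.3·t(state II) + 0.2·t(state I)
t(state II) = 1 + 0.21·t(state IV) + 0.26·t(state II) + 0.26·t(state I)
t(state I) = 1 + 0.32·t(state IV) + 0.23·t(state II) + 0.25·t(state I)
Solving: t(state IV) = 3.9361, t(state II) = 3.9528, t(state I) = 4.2249.
Expected picoseconds from state I to state III: 4.2249.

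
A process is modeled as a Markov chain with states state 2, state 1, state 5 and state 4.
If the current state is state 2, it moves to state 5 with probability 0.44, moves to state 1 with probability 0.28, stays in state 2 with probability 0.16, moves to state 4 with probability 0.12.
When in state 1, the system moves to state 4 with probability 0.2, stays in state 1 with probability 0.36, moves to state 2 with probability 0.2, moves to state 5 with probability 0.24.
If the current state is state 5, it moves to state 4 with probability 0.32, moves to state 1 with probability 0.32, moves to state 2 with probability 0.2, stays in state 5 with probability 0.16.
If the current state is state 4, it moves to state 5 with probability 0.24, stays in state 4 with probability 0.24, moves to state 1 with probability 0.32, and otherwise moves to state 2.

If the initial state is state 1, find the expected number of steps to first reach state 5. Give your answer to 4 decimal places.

Let t(s) be the expected number of steps to first reach state 5 from state s, with t(state 5) = 0. Conditioning on the first step:
t(state 2) = 1 + 0.16·t(state 2) + 0.28·t(state 1) + 0.12·t(state 4)
t(state 1) = 1 + 0.2·t(state 2) + 0.36·t(state 1) + 0.2·t(state 4)
t(state 4) = 1 + 0.2·t(state 2) + 0.32·t(state 1) + 0.24·t(state 4)
Solving: t(state 2) = 2.9006, t(state 1) = 3.5912, t(state 4) = 3.5912.
Expected steps from state 1 to state 5: 3.5912.

3.5912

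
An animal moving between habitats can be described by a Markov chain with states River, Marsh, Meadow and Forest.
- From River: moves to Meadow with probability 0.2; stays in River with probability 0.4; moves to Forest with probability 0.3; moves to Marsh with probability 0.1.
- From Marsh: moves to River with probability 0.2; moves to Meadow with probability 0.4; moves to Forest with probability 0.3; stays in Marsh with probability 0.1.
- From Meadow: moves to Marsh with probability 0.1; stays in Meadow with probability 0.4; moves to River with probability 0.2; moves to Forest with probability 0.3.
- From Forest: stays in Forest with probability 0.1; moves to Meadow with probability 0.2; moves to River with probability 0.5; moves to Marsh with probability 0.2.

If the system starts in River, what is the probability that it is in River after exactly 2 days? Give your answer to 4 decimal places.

0.3700

Propagate the distribution vector 2 days from River.
After 0 days: (1.0000, 0.0000, 0.0000, 0.0000)
After 1 day: (0.4000, 0.1000, 0.2000, 0.3000)
After 2 days: (0.3700, 0.1300, 0.2600, 0.2400)
P(in River after 2 days) = 0.3700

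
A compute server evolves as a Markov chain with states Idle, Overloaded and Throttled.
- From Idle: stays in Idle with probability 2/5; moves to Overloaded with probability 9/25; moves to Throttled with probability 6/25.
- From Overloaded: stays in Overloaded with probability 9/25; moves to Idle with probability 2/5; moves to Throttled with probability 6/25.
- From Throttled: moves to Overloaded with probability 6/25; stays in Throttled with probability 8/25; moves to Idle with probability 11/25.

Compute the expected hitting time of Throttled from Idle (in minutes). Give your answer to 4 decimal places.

4.1667

Let t(s) be the expected number of minutes to first reach Throttled from state s, with t(Throttled) = 0. Conditioning on the first minute:
t(Idle) = 1 + 0.4·t(Idle) + 0.36·t(Overloaded)
t(Overloaded) = 1 + 0.4·t(Idle) + 0.36·t(Overloaded)
Solving: t(Idle) = 4.1667, t(Overloaded) = 4.1667.
Expected minutes from Idle to Throttled: 4.1667.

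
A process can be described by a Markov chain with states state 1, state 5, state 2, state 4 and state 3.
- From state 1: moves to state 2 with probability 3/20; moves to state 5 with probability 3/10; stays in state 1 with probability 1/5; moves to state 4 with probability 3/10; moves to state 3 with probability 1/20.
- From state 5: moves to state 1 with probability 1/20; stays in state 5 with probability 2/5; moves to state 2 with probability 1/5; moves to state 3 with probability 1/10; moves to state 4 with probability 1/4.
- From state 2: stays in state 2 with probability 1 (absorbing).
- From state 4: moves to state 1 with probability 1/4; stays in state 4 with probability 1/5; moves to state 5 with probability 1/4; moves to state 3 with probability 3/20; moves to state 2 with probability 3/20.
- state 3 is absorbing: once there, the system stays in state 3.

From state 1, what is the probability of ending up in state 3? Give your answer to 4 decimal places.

0.3561

Let h(s) be the probability of absorption at state 3 starting from transient state s. Then h(state 3) = 1 and h(state 2) = 0. By first-step analysis:
h(state 1) = 0.2·h(state 1) + 0.3·h(state 5) + 0.15·0 + 0.3·h(state 4) + 0.05·1
h(state 5) = 0.05·h(state 1) + 0.4·h(state 5) + 0.2·0 + 0.25·h(state 4) + 0.1·1
h(state 4) = 0.25·h(state 1) + 0.25·h(state 5) + 0.15·0 + 0.2·h(state 4) + 0.15·1
Solving: h(state 1) = 0.3561, h(state 5) = 0.3689, h(state 4) = 0.4140.
Starting from state 1, the probability is 0.3561.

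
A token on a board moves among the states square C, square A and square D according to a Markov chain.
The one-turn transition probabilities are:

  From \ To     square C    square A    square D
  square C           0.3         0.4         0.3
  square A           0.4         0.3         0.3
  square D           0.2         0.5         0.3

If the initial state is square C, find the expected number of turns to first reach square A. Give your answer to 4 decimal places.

2.3256

Let t(s) be the expected number of turns to first reach square A from state s, with t(square A) = 0. Conditioning on the first turn:
t(square C) = 1 + 0.3·t(square C) + 0.3·t(square D)
t(square D) = 1 + 0.2·t(square C) + 0.3·t(square D)
Solving: t(square C) = 2.3256, t(square D) = 2.0930.
Expected turns from square C to square A: 2.3256.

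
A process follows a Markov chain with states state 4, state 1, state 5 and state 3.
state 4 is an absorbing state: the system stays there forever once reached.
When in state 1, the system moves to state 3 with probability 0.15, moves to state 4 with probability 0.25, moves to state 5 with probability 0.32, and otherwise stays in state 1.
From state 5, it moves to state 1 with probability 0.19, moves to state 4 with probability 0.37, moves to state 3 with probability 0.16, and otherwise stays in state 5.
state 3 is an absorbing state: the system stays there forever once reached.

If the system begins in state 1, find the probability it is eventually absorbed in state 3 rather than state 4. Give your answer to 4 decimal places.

0.3479

Let h(s) be the probability of absorption at state 3 starting from transient state s. Then h(state 3) = 1 and h(state 4) = 0. By first-step analysis:
h(state 1) = 0.25·0 + 0.28·h(state 1) + 0.32·h(state 5) + 0.15·1
h(state 5) = 0.37·0 + 0.19·h(state 1) + 0.28·h(state 5) + 0.16·1
Solving: h(state 1) = 0.3479, h(state 5) = 0.3140.
Starting from state 1, the probability is 0.3479.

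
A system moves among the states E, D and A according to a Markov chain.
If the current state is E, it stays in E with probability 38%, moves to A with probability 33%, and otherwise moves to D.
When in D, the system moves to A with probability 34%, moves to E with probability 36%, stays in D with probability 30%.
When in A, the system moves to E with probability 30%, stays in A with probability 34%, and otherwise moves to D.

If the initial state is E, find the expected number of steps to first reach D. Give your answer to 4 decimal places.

3.1915

Let t(s) be the expected number of steps to first reach D from state s, with t(D) = 0. Conditioning on the first step:
t(E) = 1 + 0.38·t(E) + 0.33·t(A)
t(A) = 1 + 0.3·t(E) + 0.34·t(A)
Solving: t(E) = 3.1915, t(A) = 2.9658.
Expected steps from E to D: 3.1915.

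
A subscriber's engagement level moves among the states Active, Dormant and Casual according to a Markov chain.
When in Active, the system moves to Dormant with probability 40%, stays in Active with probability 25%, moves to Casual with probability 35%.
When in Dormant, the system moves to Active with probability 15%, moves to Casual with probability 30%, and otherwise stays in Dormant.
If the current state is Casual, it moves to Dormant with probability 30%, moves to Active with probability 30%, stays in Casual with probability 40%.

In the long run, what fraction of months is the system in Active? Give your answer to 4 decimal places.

Let the stationary distribution be π with π = πP and π_1 + π_2 + π_3 = 1.
π_1 = 0.25·π_1 + 0.15·π_2 + 0.3·π_3
π_2 = 0.4·π_1 + 0.55·π_2 + 0.3·π_3
Solving with the normalization constraint gives π = (0.2243, 0.4299, 0.3458).
So the stationary probability of Active is 0.2243.

0.2243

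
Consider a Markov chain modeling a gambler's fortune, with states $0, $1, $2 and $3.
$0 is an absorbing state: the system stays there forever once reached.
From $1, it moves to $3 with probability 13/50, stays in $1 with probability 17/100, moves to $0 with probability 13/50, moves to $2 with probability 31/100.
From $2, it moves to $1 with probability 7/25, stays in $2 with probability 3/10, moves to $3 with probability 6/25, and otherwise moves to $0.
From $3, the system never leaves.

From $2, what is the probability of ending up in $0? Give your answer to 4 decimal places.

0.4496

Let h(s) be the probability of absorption at $0 starting from transient state s. Then h($0) = 1 and h($3) = 0. By first-step analysis:
h($1) = 0.26·1 + 0.17·h($1) + 0.31·h($2) + 0.26·0
h($2) = 0.18·1 + 0.28·h($1) + 0.3·h($2) + 0.24·0
Solving: h($1) = 0.4812, h($2) = 0.4496.
Starting from $2, the probability is 0.4496.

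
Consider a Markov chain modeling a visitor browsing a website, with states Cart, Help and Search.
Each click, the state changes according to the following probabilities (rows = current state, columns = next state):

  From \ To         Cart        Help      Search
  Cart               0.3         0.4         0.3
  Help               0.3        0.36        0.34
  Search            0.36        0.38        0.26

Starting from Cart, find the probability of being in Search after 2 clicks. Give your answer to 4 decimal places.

Sum over the intermediate state after 1 click:
P = P(Cart→Cart)·P(Cart→Search) + P(Cart→Help)·P(Help→Search) + P(Cart→Search)·P(Search→Search)
  = 0.3×0.3 + 0.4×0.34 + 0.3×0.26
  = 0.0900 + 0.1360 + 0.0780 = 0.3040

0.3040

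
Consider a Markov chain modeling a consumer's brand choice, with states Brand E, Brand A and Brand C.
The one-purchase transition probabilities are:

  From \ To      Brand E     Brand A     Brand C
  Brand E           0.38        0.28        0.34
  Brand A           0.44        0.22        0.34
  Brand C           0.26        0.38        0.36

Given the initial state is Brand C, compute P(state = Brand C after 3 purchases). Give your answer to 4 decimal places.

Propagate the distribution vector 3 purchases from Brand C.
After 0 purchases: (0.0000, 0.0000, 1.0000)
After 1 purchase: (0.2600, 0.3800, 0.3600)
After 2 purchases: (0.3596, 0.2932, 0.3472)
After 3 purchases: (0.3559, 0.2971, 0.3469)
P(in Brand C after 3 purchases) = 0.3469

0.3469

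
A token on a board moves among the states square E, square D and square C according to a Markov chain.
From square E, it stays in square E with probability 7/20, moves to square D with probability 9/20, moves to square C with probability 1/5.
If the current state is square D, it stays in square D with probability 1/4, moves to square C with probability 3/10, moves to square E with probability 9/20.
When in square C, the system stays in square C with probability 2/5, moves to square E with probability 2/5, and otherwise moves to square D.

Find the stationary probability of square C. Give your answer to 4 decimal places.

0.2893

Let the stationary distribution be π with π = πP and π_1 + π_2 + π_3 = 1.
π_1 = 0.35·π_1 + 0.45·π_2 + 0.4·π_3
π_2 = 0.45·π_1 + 0.25·π_2 + 0.2·π_3
Solving with the normalization constraint gives π = (0.3959, 0.3147, 0.2893).
So the stationary probability of square C is 0.2893.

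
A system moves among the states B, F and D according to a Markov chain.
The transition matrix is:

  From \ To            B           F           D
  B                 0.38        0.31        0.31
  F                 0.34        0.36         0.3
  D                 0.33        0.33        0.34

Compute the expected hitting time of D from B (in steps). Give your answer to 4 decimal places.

Let t(s) be the expected number of steps to first reach D from state s, with t(D) = 0. Conditioning on the first step:
t(B) = 1 + 0.38·t(B) + 0.31·t(F)
t(F) = 1 + 0.34·t(B) + 0.36·t(F)
Solving: t(B) = 3.2601, t(F) = 3.2944.
Expected steps from B to D: 3.2601.

3.2601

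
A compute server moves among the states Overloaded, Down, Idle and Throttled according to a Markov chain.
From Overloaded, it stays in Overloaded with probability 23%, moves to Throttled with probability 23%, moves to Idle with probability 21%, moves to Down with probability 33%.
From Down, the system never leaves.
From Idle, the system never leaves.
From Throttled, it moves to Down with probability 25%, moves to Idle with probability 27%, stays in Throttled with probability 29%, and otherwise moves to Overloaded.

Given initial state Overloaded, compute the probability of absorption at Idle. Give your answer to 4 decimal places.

0.4199

Let h(s) be the probability of absorption at Idle starting from transient state s. Then h(Idle) = 1 and h(Down) = 0. By first-step analysis:
h(Overloaded) = 0.23·h(Overloaded) + 0.33·0 + 0.21·1 + 0.23·h(Throttled)
h(Throttled) = 0.19·h(Overloaded) + 0.25·0 + 0.27·1 + 0.29·h(Throttled)
Solving: h(Overloaded) = 0.4199, h(Throttled) = 0.4926.
Starting from Overloaded, the probability is 0.4199.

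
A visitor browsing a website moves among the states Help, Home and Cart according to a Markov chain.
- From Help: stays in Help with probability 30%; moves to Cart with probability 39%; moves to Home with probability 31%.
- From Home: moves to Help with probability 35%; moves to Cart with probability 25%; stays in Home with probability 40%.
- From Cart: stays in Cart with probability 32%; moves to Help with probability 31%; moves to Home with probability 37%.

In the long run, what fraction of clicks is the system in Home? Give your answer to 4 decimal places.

Let the stationary distribution be π with π = πP and π_1 + π_2 + π_3 = 1.
π_1 = 0.3·π_1 + 0.35·π_2 + 0.31·π_3
π_2 = 0.31·π_1 + 0.4·π_2 + 0.37·π_3
Solving with the normalization constraint gives π = (0.3213, 0.3616, 0.3172).
So the stationary probability of Home is 0.3616.

0.3616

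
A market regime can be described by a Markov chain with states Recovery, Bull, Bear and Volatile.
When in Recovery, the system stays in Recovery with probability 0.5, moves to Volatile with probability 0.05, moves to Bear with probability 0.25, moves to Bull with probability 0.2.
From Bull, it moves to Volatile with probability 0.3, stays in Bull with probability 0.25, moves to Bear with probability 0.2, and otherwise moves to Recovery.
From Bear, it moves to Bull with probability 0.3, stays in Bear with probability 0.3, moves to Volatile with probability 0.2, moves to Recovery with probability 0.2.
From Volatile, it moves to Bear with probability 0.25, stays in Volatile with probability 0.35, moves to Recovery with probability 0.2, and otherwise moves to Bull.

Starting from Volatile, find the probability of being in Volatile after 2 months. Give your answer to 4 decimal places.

0.2425

Propagate the distribution vector 2 months from Volatile.
After 0 months: (0.0000, 0.0000, 0.0000, 1.0000)
After 1 month: (0.2000, 0.2000, 0.2500, 0.3500)
After 2 months: (0.2700, 0.2350, 0.2525, 0.2425)
P(in Volatile after 2 months) = 0.2425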